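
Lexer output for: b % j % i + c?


Scan left to right, longest-match per lexeme
Tokens: ID(b), OP(%), ID(j), OP(%), ID(i), OP(+), ID(c)


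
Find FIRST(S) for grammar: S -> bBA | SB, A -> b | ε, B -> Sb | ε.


Per alternative of S: FIRST(bBA) = {b}; FIRST(SB) = {b}
FIRST(S) = {b}


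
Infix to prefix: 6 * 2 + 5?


left-to-right (same/higher precedence on left): tree is (+ (* 6 2) 5)
Prefix: + * 6 2 5


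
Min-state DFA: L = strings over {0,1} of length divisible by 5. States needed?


Track length mod 5: states 0..4, accept at 0
Minimal DFA: 5 states


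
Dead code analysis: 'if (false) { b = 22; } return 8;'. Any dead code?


condition is constant false, so the whole block is unreachable
Dead: 'if (false) { b = 22; }'


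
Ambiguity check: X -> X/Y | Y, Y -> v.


precedence layered via separate nonterminal Y: deterministic
Unambiguous


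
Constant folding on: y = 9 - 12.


9 - 12 = -3 at compile time
Optimized: y = -3


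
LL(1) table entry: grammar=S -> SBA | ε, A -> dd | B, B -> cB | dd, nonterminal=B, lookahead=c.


For [B, c]: 'c' ∈ FIRST(cB)
Entry: B -> cB


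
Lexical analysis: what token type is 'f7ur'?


Pattern: letter/underscore followed by alphanumerics, not a keyword
Type: IDENTIFIER


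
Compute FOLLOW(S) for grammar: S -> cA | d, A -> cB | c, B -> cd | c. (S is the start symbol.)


$ ∈ FOLLOW(S). For each A -> αBβ: add FIRST(β)\{ε} to FOLLOW(B); if β nullable, add FOLLOW(A).
FOLLOW(S) = {$}


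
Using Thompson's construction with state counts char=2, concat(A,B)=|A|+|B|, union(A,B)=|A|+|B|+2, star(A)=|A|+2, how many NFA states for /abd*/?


Syntax tree has 3 char leaf(s), 0 union(s), 1 star(s)
chars contribute 3×2 = 6; each union adds +2; each star adds +2
Total: 6 + 0 + 2 = 8 states


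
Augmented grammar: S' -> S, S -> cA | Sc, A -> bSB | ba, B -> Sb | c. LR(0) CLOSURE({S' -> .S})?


Start: S' -> .S
For each item with dot before a nonterminal B, add B -> .γ for every B-production
Closure: [S' -> .S, S -> .cA, S -> .Sc]


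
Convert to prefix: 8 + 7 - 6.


left-to-right (same/higher precedence on left): tree is (- (+ 8 7) 6)
Prefix: - + 8 7 6


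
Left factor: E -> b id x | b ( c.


Common prefix: 'b'
Factored: E -> b E', E' -> id x | ( c


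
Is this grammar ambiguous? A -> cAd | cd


balanced c^n…d^n: each string has a unique parse
Unambiguous


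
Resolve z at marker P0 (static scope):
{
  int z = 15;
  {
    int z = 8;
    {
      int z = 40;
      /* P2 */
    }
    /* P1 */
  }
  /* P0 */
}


z declared in the same block as P0
z = 15


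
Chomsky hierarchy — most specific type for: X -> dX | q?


Right-linear: every RHS is a terminal or a terminal followed by one nonterminal
Classification: Type 3 (Regular)


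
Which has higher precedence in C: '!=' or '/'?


'/' is multiplicative (level 10); '!=' is equality (level 6)
Higher level binds tighter
'/' has higher precedence than '!='


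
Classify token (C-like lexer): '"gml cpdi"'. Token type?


Pattern: double-quoted sequence
Type: STRING_LITERAL


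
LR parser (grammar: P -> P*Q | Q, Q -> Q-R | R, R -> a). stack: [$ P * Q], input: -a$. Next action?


'-' can extend Q; shift to build Q -> Q-R
Action: shift


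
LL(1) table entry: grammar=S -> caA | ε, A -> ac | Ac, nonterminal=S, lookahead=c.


For [S, c]: 'c' ∈ FIRST(caA)
Entry: S -> caA


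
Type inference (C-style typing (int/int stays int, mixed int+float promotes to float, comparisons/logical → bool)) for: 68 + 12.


Operand types: int + int
Rule: mixed int/float promotes to float; int/int stays int
Result type: int


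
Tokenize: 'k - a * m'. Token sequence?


Scan left to right, longest-match per lexeme
Tokens: ID(k), OP(-), ID(a), OP(*), ID(m)


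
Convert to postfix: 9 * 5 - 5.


Left to right (same or higher precedence on left)
Postfix: 9 5 * 5 -


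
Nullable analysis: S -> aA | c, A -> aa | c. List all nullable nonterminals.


A nonterminal is nullable iff some alternative derives ε (directly, or every symbol in it is nullable)
Nullable: {}


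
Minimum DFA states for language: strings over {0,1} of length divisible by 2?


Track length mod 2: states 0..1, accept at 0
Minimal DFA: 2 states


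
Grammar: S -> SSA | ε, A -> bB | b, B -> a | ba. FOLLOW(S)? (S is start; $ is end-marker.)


$ ∈ FOLLOW(S). For each A -> αBβ: add FIRST(β)\{ε} to FOLLOW(B); if β nullable, add FOLLOW(A).
FOLLOW(S) = {$, b}


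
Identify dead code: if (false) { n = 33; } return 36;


condition is constant false, so the whole block is unreachable
Dead: 'if (false) { n = 33; }'


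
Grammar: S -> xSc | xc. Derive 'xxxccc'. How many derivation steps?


Derivation: S => xSc => xxScc => xxxccc
Steps: 3


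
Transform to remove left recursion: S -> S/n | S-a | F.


Left-recursive alternatives: S/n, S-a; non-recursive: F
Introduce S': S -> FS', S' -> /nS' | -aS' | ε


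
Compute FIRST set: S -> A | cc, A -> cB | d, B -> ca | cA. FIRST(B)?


Per alternative of B: FIRST(ca) = {c}; FIRST(cA) = {c}
FIRST(B) = {c}


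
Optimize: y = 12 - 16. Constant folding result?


12 - 16 = -4 at compile time
Optimized: y = -4


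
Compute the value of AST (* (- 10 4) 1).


Evaluate inner: (- 10 4) = 6
Evaluate root: (* 6 1) = 6
Result: 6


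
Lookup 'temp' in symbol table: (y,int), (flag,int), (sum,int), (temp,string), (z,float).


Lookup 'temp' → type string


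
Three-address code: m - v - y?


Break into single-operator statements:
t1 = m - v
t2 = t1 - y


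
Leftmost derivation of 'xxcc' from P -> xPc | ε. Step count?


Derivation: P => xPc => xxPcc => xxcc
Steps: 3


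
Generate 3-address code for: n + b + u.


Break into single-operator statements:
t1 = n + b
t2 = t1 + u


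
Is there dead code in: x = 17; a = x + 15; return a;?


x is read by a's definition; a is returned
No dead code


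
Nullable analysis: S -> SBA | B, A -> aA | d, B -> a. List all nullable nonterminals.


A nonterminal is nullable iff some alternative derives ε (directly, or every symbol in it is nullable)
Nullable: {}


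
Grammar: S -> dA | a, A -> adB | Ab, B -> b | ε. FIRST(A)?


Per alternative of A: FIRST(adB) = {a}; FIRST(Ab) = {a}
FIRST(A) = {a}


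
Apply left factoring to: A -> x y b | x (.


Common prefix: 'x'
Factored: A -> x A', A' -> y b | (


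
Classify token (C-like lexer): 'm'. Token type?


Pattern: letter/underscore followed by alphanumerics, not a keyword
Type: IDENTIFIER


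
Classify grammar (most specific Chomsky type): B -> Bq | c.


Left-linear: every RHS is a terminal or one nonterminal followed by a terminal
Classification: Type 3 (Regular)


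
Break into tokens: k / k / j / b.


Scan left to right, longest-match per lexeme
Tokens: ID(k), OP(/), ID(k), OP(/), ID(j), OP(/), ID(b)


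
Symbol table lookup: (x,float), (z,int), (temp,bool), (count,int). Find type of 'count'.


Lookup 'count' → type int


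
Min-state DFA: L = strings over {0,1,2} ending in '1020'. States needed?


Track the longest suffix of input matching a prefix of '1020': 5 classes (prefixes of length 0..4)
Minimal DFA: 5 states


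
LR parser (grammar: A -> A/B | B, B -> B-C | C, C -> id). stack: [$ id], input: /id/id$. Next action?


'id' on top is the handle for C -> id
Action: reduce (C -> id)


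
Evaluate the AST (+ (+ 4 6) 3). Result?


Evaluate inner: (+ 4 6) = 10
Evaluate root: (+ 10 3) = 13
Result: 13


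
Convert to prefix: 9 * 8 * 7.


left-to-right (same/higher precedence on left): tree is (* (* 9 8) 7)
Prefix: * * 9 8 7


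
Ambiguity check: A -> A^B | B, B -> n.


precedence layered via separate nonterminal B: deterministic
Unambiguous


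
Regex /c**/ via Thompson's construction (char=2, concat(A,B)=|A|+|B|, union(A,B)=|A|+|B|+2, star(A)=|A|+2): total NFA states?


Syntax tree has 1 char leaf(s), 0 union(s), 2 star(s)
chars contribute 1×2 = 2; each union adds +2; each star adds +2
Total: 2 + 0 + 4 = 6 states


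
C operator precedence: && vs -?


'-' is additive (level 9); '&&' is logical AND (level 2)
Higher level binds tighter
'-' has higher precedence than '&&'


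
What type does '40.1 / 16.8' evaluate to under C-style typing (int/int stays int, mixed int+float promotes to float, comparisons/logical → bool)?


Operand types: float / float
Rule: mixed int/float promotes to float; int/int stays int
Result type: float


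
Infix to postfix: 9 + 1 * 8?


* has higher precedence, evaluate 1*8 first
Postfix: 9 1 8 * +


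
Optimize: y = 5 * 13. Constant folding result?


5 * 13 = 65 at compile time
Optimized: y = 65


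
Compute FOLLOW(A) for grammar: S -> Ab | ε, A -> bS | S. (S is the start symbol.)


$ ∈ FOLLOW(S). For each A -> αBβ: add FIRST(β)\{ε} to FOLLOW(B); if β nullable, add FOLLOW(A).
FOLLOW(A) = {b}


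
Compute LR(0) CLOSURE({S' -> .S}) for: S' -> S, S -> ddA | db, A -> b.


Start: S' -> .S
For each item with dot before a nonterminal B, add B -> .γ for every B-production
Closure: [S' -> .S, S -> .ddA, S -> .db]


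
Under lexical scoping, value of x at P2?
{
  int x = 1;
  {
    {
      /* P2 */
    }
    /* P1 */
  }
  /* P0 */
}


P2's block does not declare x; resolves to the enclosing declaration at depth 0
x = 1


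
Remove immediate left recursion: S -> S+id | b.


Left-recursive alternatives: S+id; non-recursive: b
Introduce S': S -> bS', S' -> +idS' | ε


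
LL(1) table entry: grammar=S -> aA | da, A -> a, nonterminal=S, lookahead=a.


For [S, a]: 'a' ∈ FIRST(aA)
Entry: S -> aA


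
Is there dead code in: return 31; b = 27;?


statement follows a return and is unreachable
Dead: 'b = 27'


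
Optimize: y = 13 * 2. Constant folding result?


13 * 2 = 26 at compile time
Optimized: y = 26


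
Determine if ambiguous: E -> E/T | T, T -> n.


precedence layered via separate nonterminal T: deterministic
Unambiguous


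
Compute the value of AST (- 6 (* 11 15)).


Evaluate inner: (* 11 15) = 165
Evaluate root: (- 6 165) = -159
Result: -159


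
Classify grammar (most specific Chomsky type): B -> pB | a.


Right-linear: every RHS is a terminal or a terminal followed by one nonterminal
Classification: Type 3 (Regular)


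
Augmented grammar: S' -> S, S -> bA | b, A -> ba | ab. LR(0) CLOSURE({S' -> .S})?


Start: S' -> .S
For each item with dot before a nonterminal B, add B -> .γ for every B-production
Closure: [S' -> .S, S -> .bA, S -> .b]


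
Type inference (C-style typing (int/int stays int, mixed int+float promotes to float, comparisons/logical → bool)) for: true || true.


Operand types: bool || bool
Rule: logical operators take bool operands and yield bool
Result type: bool


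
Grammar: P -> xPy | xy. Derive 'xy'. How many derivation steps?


Derivation: P => xy
Steps: 1


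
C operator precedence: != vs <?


'<' is relational (level 7); '!=' is equality (level 6)
Higher level binds tighter
'<' has higher precedence than '!='


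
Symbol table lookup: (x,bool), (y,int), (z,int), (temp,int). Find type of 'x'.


Lookup 'x' → type bool


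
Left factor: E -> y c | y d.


Common prefix: 'y'
Factored: E -> y E', E' -> c | d


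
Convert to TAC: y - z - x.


Break into single-operator statements:
t1 = y - z
t2 = t1 - x


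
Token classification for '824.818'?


Pattern: digits with a decimal point
Type: FLOAT_LITERAL


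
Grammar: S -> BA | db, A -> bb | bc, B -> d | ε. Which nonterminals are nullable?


A nonterminal is nullable iff some alternative derives ε (directly, or every symbol in it is nullable)
Nullable: {B}


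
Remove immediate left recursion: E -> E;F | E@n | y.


Left-recursive alternatives: E;F, E@n; non-recursive: y
Introduce E': E -> yE', E' -> ;FE' | @nE' | ε


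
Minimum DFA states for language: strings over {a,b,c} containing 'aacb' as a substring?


KMP-style automaton: 4 progress states + 1 absorbing accept = 5
Minimal DFA: 5 states


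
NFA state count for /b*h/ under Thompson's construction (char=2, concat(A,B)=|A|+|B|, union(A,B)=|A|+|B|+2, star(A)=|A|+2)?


Syntax tree has 2 char leaf(s), 0 union(s), 1 star(s)
chars contribute 2×2 = 4; each union adds +2; each star adds +2
Total: 4 + 0 + 2 = 6 states


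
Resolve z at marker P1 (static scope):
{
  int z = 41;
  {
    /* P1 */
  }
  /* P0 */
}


P1's block does not declare z; resolves to the enclosing declaration at depth 0
z = 41


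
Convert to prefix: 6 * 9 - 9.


left-to-right (same/higher precedence on left): tree is (- (* 6 9) 9)
Prefix: - * 6 9 9


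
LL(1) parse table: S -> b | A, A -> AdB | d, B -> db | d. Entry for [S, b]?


For [S, b]: 'b' ∈ FIRST(b)
Entry: S -> b


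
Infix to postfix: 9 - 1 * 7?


* has higher precedence, evaluate 1*7 first
Postfix: 9 1 7 * -


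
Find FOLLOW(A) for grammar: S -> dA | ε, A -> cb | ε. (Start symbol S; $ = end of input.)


$ ∈ FOLLOW(S). For each A -> αBβ: add FIRST(β)\{ε} to FOLLOW(B); if β nullable, add FOLLOW(A).
FOLLOW(A) = {$}


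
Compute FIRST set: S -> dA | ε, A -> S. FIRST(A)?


Per alternative of A: FIRST(S) = {d, ε}
FIRST(A) = {d, ε}


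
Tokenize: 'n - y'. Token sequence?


Scan left to right, longest-match per lexeme
Tokens: ID(n), OP(-), ID(y)


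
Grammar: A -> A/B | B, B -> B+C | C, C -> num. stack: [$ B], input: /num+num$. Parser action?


lookahead ∉ {+} so B won't extend; reduce A -> B
Action: reduce (A -> B)


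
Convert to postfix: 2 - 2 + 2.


Left to right (same or higher precedence on left)
Postfix: 2 2 - 2 +


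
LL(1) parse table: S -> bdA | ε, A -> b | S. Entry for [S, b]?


For [S, b]: 'b' ∈ FIRST(bdA)
Entry: S -> bdA


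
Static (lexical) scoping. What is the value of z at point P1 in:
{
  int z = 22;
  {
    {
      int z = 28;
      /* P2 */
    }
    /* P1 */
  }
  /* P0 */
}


P1's block does not declare z; resolves to the enclosing declaration at depth 0
z = 22


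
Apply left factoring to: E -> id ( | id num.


Common prefix: 'id'
Factored: E -> id E', E' -> ( | num


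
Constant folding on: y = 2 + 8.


2 + 8 = 10 at compile time
Optimized: y = 10


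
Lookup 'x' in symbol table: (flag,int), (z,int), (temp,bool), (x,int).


Lookup 'x' → type int


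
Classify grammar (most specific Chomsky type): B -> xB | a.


Right-linear: every RHS is a terminal or a terminal followed by one nonterminal
Classification: Type 3 (Regular)


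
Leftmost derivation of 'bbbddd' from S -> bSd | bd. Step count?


Derivation: S => bSd => bbSdd => bbbddd
Steps: 3


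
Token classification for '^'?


Pattern: operator symbol
Type: OPERATOR


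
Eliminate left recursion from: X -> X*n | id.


Left-recursive alternatives: X*n; non-recursive: id
Introduce X': X -> idX', X' -> *nX' | ε


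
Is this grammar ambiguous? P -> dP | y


right-linear, alternatives start with distinct terminals 'd' vs 'y': unique leftmost derivation
Unambiguous


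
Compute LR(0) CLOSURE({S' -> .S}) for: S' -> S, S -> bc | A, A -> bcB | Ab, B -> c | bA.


Start: S' -> .S
For each item with dot before a nonterminal B, add B -> .γ for every B-production
Closure: [S' -> .S, S -> .bc, S -> .A, A -> .bcB, A -> .Ab]


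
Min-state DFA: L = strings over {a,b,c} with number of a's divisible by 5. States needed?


Track (count of a) mod 5: states 0..4, accept at 0
Minimal DFA: 5 states


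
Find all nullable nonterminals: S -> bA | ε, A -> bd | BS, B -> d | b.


A nonterminal is nullable iff some alternative derives ε (directly, or every symbol in it is nullable)
Nullable: {S}


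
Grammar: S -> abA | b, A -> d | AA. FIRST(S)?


Per alternative of S: FIRST(abA) = {a}; FIRST(b) = {b}
FIRST(S) = {a, b}


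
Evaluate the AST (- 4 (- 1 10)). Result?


Evaluate inner: (- 1 10) = -9
Evaluate root: (- 4 -9) = 13
Result: 13


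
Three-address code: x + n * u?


Break into single-operator statements:
t1 = n * u
t2 = x + t1


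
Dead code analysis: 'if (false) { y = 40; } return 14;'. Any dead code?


condition is constant false, so the whole block is unreachable
Dead: 'if (false) { y = 40; }'


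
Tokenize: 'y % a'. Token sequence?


Scan left to right, longest-match per lexeme
Tokens: ID(y), OP(%), ID(a)


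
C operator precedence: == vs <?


'<' is relational (level 7); '==' is equality (level 6)
Higher level binds tighter
'<' has higher precedence than '=='


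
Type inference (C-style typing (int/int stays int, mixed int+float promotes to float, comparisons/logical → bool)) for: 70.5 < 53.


Operand types: float < int
Rule: comparison yields bool
Result type: bool


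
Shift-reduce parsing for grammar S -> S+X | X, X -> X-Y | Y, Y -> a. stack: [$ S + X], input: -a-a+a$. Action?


'-' can extend X; shift to build X -> X-Y
Action: shift


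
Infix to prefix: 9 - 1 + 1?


left-to-right (same/higher precedence on left): tree is (+ (- 9 1) 1)
Prefix: + - 9 1 1


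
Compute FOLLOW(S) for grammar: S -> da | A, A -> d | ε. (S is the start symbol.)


$ ∈ FOLLOW(S). For each A -> αBβ: add FIRST(β)\{ε} to FOLLOW(B); if β nullable, add FOLLOW(A).
FOLLOW(S) = {$}


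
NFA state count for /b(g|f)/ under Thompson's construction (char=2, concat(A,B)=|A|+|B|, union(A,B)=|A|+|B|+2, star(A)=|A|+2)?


Syntax tree has 3 char leaf(s), 1 union(s), 0 star(s)
chars contribute 3×2 = 6; each union adds +2; each star adds +2
Total: 6 + 2 + 0 = 8 states


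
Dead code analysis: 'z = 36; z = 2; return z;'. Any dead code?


first assignment to z is overwritten before any read
Dead: 'z = 36'


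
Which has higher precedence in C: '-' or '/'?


'/' is multiplicative (level 10); '-' is additive (level 9)
Higher level binds tighter
'/' has higher precedence than '-'


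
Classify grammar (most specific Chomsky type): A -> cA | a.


Right-linear: every RHS is a terminal or a terminal followed by one nonterminal
Classification: Type 3 (Regular)


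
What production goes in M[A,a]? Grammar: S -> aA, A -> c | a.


For [A, a]: 'a' ∈ FIRST(a)
Entry: A -> a


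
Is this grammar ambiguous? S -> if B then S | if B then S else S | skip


dangling else: 'if B then if B then skip else skip' parses two ways
Ambiguous


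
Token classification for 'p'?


Pattern: letter/underscore followed by alphanumerics, not a keyword
Type: IDENTIFIER


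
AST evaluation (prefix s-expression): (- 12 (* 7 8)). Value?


Evaluate inner: (* 7 8) = 56
Evaluate root: (- 12 56) = -44
Result: -44


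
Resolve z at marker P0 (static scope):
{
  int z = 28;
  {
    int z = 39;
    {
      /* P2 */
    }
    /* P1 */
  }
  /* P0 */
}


z declared in the same block as P0
z = 28


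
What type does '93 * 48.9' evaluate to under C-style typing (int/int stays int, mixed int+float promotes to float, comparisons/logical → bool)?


Operand types: int * float
Rule: mixed int/float promotes to float; int/int stays int
Result type: float


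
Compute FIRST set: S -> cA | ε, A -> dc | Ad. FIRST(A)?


Per alternative of A: FIRST(dc) = {d}; FIRST(Ad) = {d}
FIRST(A) = {d}


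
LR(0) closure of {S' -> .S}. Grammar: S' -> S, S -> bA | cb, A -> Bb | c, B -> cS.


Start: S' -> .S
For each item with dot before a nonterminal B, add B -> .γ for every B-production
Closure: [S' -> .S, S -> .bA, S -> .cb]


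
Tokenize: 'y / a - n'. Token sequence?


Scan left to right, longest-match per lexeme
Tokens: ID(y), OP(/), ID(a), OP(-), ID(n)


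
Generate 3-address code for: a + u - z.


Break into single-operator statements:
t1 = a + u
t2 = t1 - z


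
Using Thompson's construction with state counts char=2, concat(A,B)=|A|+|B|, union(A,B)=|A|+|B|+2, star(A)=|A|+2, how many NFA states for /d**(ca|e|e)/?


Syntax tree has 5 char leaf(s), 2 union(s), 2 star(s)
chars contribute 5×2 = 10; each union adds +2; each star adds +2
Total: 10 + 4 + 4 = 18 states


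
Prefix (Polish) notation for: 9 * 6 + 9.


left-to-right (same/higher precedence on left): tree is (+ (* 9 6) 9)
Prefix: + * 9 6 9


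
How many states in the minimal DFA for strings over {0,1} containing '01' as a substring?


KMP-style automaton: 2 progress states + 1 absorbing accept = 3
Minimal DFA: 3 states


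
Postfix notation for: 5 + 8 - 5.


Left to right (same or higher precedence on left)
Postfix: 5 8 + 5 -


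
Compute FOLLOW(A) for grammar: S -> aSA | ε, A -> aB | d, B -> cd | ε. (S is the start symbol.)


$ ∈ FOLLOW(S). For each A -> αBβ: add FIRST(β)\{ε} to FOLLOW(B); if β nullable, add FOLLOW(A).
FOLLOW(A) = {$, a, d}


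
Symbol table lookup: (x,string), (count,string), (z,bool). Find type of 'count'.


Lookup 'count' → type string


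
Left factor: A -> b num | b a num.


Common prefix: 'b'
Factored: A -> b A', A' -> num | a num


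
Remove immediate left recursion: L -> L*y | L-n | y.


Left-recursive alternatives: L*y, L-n; non-recursive: y
Introduce L': L -> yL', L' -> *yL' | -nL' | ε


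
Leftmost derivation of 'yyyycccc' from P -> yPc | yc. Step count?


Derivation: P => yPc => yyPcc => yyyPccc => yyyycccc
Steps: 4


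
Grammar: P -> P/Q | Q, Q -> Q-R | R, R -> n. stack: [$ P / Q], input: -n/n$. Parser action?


'-' can extend Q; shift to build Q -> Q-R
Action: shift


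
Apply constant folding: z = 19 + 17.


19 + 17 = 36 at compile time
Optimized: z = 36


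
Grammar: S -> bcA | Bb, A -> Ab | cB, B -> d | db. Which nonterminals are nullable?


A nonterminal is nullable iff some alternative derives ε (directly, or every symbol in it is nullable)
Nullable: {}


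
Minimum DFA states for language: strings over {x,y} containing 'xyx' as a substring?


KMP-style automaton: 3 progress states + 1 absorbing accept = 4
Minimal DFA: 4 states


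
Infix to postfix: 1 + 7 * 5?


* has higher precedence, evaluate 7*5 first
Postfix: 1 7 5 * +


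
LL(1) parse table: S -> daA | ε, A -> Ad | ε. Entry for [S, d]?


For [S, d]: 'd' ∈ FIRST(daA)
Entry: S -> daA


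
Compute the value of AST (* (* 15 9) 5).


Evaluate inner: (* 15 9) = 135
Evaluate root: (* 135 5) = 675
Result: 675


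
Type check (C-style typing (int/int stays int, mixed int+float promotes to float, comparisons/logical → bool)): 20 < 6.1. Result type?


Operand types: int < float
Rule: comparison yields bool
Result type: bool


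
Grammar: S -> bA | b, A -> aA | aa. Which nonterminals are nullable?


A nonterminal is nullable iff some alternative derives ε (directly, or every symbol in it is nullable)
Nullable: {}


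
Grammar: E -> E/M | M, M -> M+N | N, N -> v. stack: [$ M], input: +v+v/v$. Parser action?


shift '+' to continue M -> M+N
Action: shift


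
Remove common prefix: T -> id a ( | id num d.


Common prefix: 'id'
Factored: T -> id T', T' -> a ( | num d


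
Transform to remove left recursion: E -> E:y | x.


Left-recursive alternatives: E:y; non-recursive: x
Introduce E': E -> xE', E' -> :yE' | ε


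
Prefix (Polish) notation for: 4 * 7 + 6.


left-to-right (same/higher precedence on left): tree is (+ (* 4 7) 6)
Prefix: + * 4 7 6


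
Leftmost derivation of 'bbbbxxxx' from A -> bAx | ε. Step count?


Derivation: A => bAx => bbAxx => bbbAxxx => bbbbAxxxx => bbbbxxxx
Steps: 5


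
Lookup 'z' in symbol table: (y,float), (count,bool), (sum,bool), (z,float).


Lookup 'z' → type float


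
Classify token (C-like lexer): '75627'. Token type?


Pattern: digits only
Type: INTEGER_LITERAL


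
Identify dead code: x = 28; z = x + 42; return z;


x is read by z's definition; z is returned
No dead code


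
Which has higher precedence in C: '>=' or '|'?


'>=' is relational (level 7); '|' is bitwise OR (level 3)
Higher level binds tighter
'>=' has higher precedence than '|'


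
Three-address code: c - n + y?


Break into single-operator statements:
t1 = c - n
t2 = t1 + y


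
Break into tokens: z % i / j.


Scan left to right, longest-match per lexeme
Tokens: ID(z), OP(%), ID(i), OP(/), ID(j)


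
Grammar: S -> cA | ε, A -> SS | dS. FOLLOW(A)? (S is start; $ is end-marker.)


$ ∈ FOLLOW(S). For each A -> αBβ: add FIRST(β)\{ε} to FOLLOW(B); if β nullable, add FOLLOW(A).
FOLLOW(A) = {$, c}


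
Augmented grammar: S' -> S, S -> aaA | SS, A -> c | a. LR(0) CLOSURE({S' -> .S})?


Start: S' -> .S
For each item with dot before a nonterminal B, add B -> .γ for every B-production
Closure: [S' -> .S, S -> .aaA, S -> .SS]


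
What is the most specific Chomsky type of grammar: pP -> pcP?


LHS has context (more than one symbol) and |LHS| ≤ |RHS|
Classification: Type 1 (Context-Sensitive)


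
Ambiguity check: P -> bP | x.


right-linear, alternatives start with distinct terminals 'b' vs 'x': unique leftmost derivation
Unambiguous


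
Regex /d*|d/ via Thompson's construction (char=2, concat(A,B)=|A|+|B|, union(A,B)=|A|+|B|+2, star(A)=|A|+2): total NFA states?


Syntax tree has 2 char leaf(s), 1 union(s), 1 star(s)
chars contribute 2×2 = 4; each union adds +2; each star adds +2
Total: 4 + 2 + 2 = 8 states


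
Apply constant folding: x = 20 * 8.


20 * 8 = 160 at compile time
Optimized: x = 160


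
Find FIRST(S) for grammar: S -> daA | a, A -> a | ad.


Per alternative of S: FIRST(daA) = {d}; FIRST(a) = {a}
FIRST(S) = {a, d}


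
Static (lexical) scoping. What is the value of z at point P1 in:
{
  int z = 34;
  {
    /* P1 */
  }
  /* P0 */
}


P1's block does not declare z; resolves to the enclosing declaration at depth 0
z = 34


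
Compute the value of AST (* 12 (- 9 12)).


Evaluate inner: (- 9 12) = -3
Evaluate root: (* 12 -3) = -36
Result: -36


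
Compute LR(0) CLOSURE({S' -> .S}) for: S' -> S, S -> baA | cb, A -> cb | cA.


Start: S' -> .S
For each item with dot before a nonterminal B, add B -> .γ for every B-production
Closure: [S' -> .S, S -> .baA, S -> .cb]


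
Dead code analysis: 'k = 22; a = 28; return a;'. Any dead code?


k is assigned but never read
Dead: 'k = 22'


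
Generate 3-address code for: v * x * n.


Break into single-operator statements:
t1 = v * x
t2 = t1 * n


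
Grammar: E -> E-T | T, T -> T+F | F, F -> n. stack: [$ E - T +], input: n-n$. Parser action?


no handle; shift 'n'
Action: shift


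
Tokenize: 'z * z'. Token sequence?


Scan left to right, longest-match per lexeme
Tokens: ID(z), OP(*), ID(z)


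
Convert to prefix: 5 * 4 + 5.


left-to-right (same/higher precedence on left): tree is (+ (* 5 4) 5)
Prefix: + * 5 4 5


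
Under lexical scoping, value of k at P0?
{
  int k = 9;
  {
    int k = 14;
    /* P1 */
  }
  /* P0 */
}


k declared in the same block as P0
k = 9


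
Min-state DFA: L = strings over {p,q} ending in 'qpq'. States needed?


Track the longest suffix of input matching a prefix of 'qpq': 4 classes (prefixes of length 0..3)
Minimal DFA: 4 states


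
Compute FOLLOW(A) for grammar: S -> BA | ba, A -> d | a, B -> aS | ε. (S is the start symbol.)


$ ∈ FOLLOW(S). For each A -> αBβ: add FIRST(β)\{ε} to FOLLOW(B); if β nullable, add FOLLOW(A).
FOLLOW(A) = {$, a, d}


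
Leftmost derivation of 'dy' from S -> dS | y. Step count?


Derivation: S => dS => dy
Steps: 2


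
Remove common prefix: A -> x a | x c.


Common prefix: 'x'
Factored: A -> x A', A' -> a | c


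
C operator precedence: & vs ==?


'==' is equality (level 6); '&' is bitwise AND (level 5)
Higher level binds tighter
'==' has higher precedence than '&'


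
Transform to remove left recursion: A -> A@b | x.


Left-recursive alternatives: A@b; non-recursive: x
Introduce A': A -> xA', A' -> @bA' | ε


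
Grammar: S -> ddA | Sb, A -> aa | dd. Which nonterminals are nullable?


A nonterminal is nullable iff some alternative derives ε (directly, or every symbol in it is nullable)
Nullable: {}


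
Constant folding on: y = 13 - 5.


13 - 5 = 8 at compile time
Optimized: y = 8


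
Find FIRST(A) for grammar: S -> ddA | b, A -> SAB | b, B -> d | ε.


Per alternative of A: FIRST(SAB) = {b, d}; FIRST(b) = {b}
FIRST(A) = {b, d}


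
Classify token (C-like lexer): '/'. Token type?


Pattern: operator symbol
Type: OPERATOR


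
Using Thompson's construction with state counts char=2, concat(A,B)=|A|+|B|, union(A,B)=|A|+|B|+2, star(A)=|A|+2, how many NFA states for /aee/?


Syntax tree has 3 char leaf(s), 0 union(s), 0 star(s)
chars contribute 3×2 = 6; each union adds +2; each star adds +2
Total: 6 + 0 + 0 = 6 states


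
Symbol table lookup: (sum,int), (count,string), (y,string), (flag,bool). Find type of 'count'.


Lookup 'count' → type string


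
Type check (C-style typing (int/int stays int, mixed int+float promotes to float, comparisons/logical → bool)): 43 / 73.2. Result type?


Operand types: int / float
Rule: mixed int/float promotes to float; int/int stays int
Result type: float


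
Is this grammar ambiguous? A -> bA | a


right-linear, alternatives start with distinct terminals 'b' vs 'a': unique leftmost derivation
Unambiguous


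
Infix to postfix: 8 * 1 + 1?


Left to right (same or higher precedence on left)
Postfix: 8 1 * 1 +


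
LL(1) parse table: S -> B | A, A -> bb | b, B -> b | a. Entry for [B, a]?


For [B, a]: 'a' ∈ FIRST(a)
Entry: B -> a


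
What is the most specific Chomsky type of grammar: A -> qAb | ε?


Single nonterminal LHS, but q^n b^n is not regular
Classification: Type 2 (Context-Free)


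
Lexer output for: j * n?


Scan left to right, longest-match per lexeme
Tokens: ID(j), OP(*), ID(n)


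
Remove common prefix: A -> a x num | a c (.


Common prefix: 'a'
Factored: A -> a A', A' -> x num | c (


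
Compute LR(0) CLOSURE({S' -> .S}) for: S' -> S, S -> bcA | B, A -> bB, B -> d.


Start: S' -> .S
For each item with dot before a nonterminal B, add B -> .γ for every B-production
Closure: [S' -> .S, S -> .bcA, S -> .B, B -> .d]


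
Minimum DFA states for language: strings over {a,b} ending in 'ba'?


Track the longest suffix of input matching a prefix of 'ba': 3 classes (prefixes of length 0..2)
Minimal DFA: 3 states


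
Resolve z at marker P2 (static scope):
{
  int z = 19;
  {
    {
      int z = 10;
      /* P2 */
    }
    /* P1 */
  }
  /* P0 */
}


z declared in the same block as P2
z = 10


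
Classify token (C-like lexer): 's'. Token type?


Pattern: letter/underscore followed by alphanumerics, not a keyword
Type: IDENTIFIER


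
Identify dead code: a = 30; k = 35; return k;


a is assigned but never read
Dead: 'a = 30'


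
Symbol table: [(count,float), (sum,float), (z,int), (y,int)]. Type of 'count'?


Lookup 'count' → type float


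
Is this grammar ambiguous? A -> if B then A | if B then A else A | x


dangling else: 'if B then if B then x else x' parses two ways
Ambiguous


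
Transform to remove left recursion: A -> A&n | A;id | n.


Left-recursive alternatives: A&n, A;id; non-recursive: n
Introduce A': A -> nA', A' -> &nA' | ;idA' | ε


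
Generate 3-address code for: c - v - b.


Break into single-operator statements:
t1 = c - v
t2 = t1 - b


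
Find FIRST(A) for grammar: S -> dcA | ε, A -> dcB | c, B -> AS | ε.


Per alternative of A: FIRST(dcB) = {d}; FIRST(c) = {c}
FIRST(A) = {c, d}


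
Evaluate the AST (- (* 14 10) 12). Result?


Evaluate inner: (* 14 10) = 140
Evaluate root: (- 140 12) = 128
Result: 128


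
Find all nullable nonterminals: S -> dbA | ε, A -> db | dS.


A nonterminal is nullable iff some alternative derives ε (directly, or every symbol in it is nullable)
Nullable: {S}


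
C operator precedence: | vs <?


'<' is relational (level 7); '|' is bitwise OR (level 3)
Higher level binds tighter
'<' has higher precedence than '|'


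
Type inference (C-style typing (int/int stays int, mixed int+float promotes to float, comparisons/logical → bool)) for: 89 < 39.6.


Operand types: int < float
Rule: comparison yields bool
Result type: bool


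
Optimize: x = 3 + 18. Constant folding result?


3 + 18 = 21 at compile time
Optimized: x = 21


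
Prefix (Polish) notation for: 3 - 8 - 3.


left-to-right (same/higher precedence on left): tree is (- (- 3 8) 3)
Prefix: - - 3 8 3


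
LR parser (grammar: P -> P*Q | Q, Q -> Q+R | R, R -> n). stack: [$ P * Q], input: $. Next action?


handle 'P*Q' on top; lookahead ∈ FOLLOW(P) = {*, $}
Action: reduce (P -> P*Q)


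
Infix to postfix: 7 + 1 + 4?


Left to right (same or higher precedence on left)
Postfix: 7 1 + 4 +


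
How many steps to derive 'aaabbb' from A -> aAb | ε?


Derivation: A => aAb => aaAbb => aaaAbbb => aaabbb
Steps: 4


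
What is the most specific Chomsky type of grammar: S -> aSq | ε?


Single nonterminal LHS, but a^n q^n is not regular
Classification: Type 2 (Context-Free)


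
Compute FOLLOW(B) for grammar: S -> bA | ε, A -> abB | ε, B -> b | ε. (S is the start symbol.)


$ ∈ FOLLOW(S). For each A -> αBβ: add FIRST(β)\{ε} to FOLLOW(B); if β nullable, add FOLLOW(A).
FOLLOW(B) = {$}


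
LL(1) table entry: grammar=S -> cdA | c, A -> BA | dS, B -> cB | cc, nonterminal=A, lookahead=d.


For [A, d]: 'd' ∈ FIRST(dS)
Entry: A -> dS


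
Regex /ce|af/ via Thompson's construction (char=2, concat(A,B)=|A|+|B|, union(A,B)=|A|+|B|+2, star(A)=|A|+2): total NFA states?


Syntax tree has 4 char leaf(s), 1 union(s), 0 star(s)
chars contribute 4×2 = 8; each union adds +2; each star adds +2
Total: 8 + 2 + 0 = 10 states


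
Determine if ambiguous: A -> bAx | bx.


balanced b^n…x^n: each string has a unique parse
Unambiguous


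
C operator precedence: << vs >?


'<<' is shift (level 8); '>' is relational (level 7)
Higher level binds tighter
'<<' has higher precedence than '>'


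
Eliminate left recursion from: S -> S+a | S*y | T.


Left-recursive alternatives: S+a, S*y; non-recursive: T
Introduce S': S -> TS', S' -> +aS' | *yS' | ε


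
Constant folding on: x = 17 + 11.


17 + 11 = 28 at compile time
Optimized: x = 28


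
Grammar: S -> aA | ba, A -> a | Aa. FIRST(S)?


Per alternative of S: FIRST(aA) = {a}; FIRST(ba) = {b}
FIRST(S) = {a, b}


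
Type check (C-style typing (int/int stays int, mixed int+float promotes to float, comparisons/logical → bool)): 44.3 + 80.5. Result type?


Operand types: float + float
Rule: mixed int/float promotes to float; int/int stays int
Result type: float


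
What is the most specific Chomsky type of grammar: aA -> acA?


LHS has context (more than one symbol) and |LHS| ≤ |RHS|
Classification: Type 1 (Context-Sensitive)


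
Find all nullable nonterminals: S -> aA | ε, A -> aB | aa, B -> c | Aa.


A nonterminal is nullable iff some alternative derives ε (directly, or every symbol in it is nullable)
Nullable: {S}


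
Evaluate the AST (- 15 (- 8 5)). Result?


Evaluate inner: (- 8 5) = 3
Evaluate root: (- 15 3) = 12
Result: 12


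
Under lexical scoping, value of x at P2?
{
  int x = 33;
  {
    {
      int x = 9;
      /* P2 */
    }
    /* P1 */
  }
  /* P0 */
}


x declared in the same block as P2
x = 9


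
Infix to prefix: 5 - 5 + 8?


left-to-right (same/higher precedence on left): tree is (+ (- 5 5) 8)
Prefix: + - 5 5 8


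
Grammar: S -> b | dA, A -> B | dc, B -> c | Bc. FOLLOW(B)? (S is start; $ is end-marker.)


$ ∈ FOLLOW(S). For each A -> αBβ: add FIRST(β)\{ε} to FOLLOW(B); if β nullable, add FOLLOW(A).
FOLLOW(B) = {$, c}


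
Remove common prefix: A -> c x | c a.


Common prefix: 'c'
Factored: A -> c A', A' -> x | a


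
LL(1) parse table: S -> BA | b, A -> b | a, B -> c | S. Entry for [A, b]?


For [A, b]: 'b' ∈ FIRST(b)
Entry: A -> b


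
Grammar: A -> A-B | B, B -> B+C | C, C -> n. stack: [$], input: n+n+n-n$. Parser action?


no handle on stack; shift 'n'
Action: shift


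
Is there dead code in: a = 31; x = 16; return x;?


a is assigned but never read
Dead: 'a = 31'


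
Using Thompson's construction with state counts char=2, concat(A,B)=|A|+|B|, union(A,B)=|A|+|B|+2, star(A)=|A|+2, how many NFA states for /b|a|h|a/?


Syntax tree has 4 char leaf(s), 3 union(s), 0 star(s)
chars contribute 4×2 = 8; each union adds +2; each star adds +2
Total: 8 + 6 + 0 = 14 states


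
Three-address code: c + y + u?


Break into single-operator statements:
t1 = c + y
t2 = t1 + u


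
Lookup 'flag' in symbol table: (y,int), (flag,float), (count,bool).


Lookup 'flag' → type float


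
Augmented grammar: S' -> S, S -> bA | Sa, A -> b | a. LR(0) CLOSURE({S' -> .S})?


Start: S' -> .S
For each item with dot before a nonterminal B, add B -> .γ for every B-production
Closure: [S' -> .S, S -> .bA, S -> .Sa]


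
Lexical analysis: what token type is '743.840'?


Pattern: digits with a decimal point
Type: FLOAT_LITERAL


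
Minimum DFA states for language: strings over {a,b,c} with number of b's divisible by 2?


Track (count of b) mod 2: states 0..1, accept at 0
Minimal DFA: 2 states


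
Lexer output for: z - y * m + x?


Scan left to right, longest-match per lexeme
Tokens: ID(z), OP(-), ID(y), OP(*), ID(m), OP(+), ID(x)


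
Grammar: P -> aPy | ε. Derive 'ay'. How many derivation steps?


Derivation: P => aPy => ay
Steps: 2


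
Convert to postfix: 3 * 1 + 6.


Left to right (same or higher precedence on left)
Postfix: 3 1 * 6 +


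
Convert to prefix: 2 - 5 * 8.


'*' binds tighter: tree is (- 2 (* 5 8))
Prefix: - 2 * 5 8


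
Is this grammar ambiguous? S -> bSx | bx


balanced b^n…x^n: each string has a unique parse
Unambiguous


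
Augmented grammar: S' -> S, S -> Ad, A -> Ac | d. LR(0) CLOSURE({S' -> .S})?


Start: S' -> .S
For each item with dot before a nonterminal B, add B -> .γ for every B-production
Closure: [S' -> .S, S -> .Ad, A -> .Ac, A -> .d]


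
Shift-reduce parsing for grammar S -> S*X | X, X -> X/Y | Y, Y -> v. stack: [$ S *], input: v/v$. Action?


no handle ('S*' is not any RHS); shift 'v'
Action: shift


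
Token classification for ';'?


Pattern: delimiter/punctuation
Type: PUNCTUATION


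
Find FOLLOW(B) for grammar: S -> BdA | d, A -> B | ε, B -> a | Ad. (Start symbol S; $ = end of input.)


$ ∈ FOLLOW(S). For each A -> αBβ: add FIRST(β)\{ε} to FOLLOW(B); if β nullable, add FOLLOW(A).
FOLLOW(B) = {$, d}


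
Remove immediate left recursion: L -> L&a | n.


Left-recursive alternatives: L&a; non-recursive: n
Introduce L': L -> nL', L' -> &aL' | ε


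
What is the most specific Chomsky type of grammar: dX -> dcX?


LHS has context (more than one symbol) and |LHS| ≤ |RHS|
Classification: Type 1 (Context-Sensitive)


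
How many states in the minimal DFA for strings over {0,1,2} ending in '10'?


Track the longest suffix of input matching a prefix of '10': 3 classes (prefixes of length 0..2)
Minimal DFA: 3 states


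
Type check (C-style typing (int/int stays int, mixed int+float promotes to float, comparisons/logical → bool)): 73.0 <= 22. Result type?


Operand types: float <= int
Rule: comparison yields bool
Result type: bool
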